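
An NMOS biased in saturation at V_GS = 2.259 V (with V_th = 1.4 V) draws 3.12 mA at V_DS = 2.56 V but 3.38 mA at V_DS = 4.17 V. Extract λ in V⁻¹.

λ = 0.0597 V⁻¹

With V_GS fixed, I_D ∝ (1 + λ V_DS) in saturation, so I_D2/I_D1 = (1 + λ V_DS2)/(1 + λ V_DS1).
3.38/3.12 = 1.083 = (1 + 4.17 λ)/(1 + 2.56 λ).
Solving: λ (I_D1 V_DS2 − I_D2 V_DS1) = I_D2 − I_D1, so λ = (3.38 − 3.12) / (3.12 × 4.17 − 3.38 × 2.56) = 0.26 / 4.36 = 0.0597 V⁻¹.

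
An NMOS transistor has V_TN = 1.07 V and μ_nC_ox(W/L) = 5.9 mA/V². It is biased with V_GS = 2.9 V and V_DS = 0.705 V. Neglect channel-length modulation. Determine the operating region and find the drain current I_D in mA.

Triode; I_D = 6.15 mA

V_ov = V_GS − V_TN = 2.9 − 1.07 = 1.83 V.
Since V_DS = 0.705 V < V_ov = 1.83 V, the device is in the triode region.
I_D = k_n [V_ov · V_DS − ½ V_DS²] = 5.9 × [1.83 × 0.705 − 0.5 × 0.705²] = 6.15 mA.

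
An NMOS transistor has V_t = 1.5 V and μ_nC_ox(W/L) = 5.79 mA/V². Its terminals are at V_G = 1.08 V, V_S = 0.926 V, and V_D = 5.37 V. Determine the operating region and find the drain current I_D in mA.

V_GS = V_G − V_S = 1.08 − 0.926 = 0.154 V; V_DS = V_D − V_S = 5.37 − 0.926 = 4.44 V.
V_GS = 0.154 V < V_t = 1.5 V, so the transistor is in cutoff.

Cutoff; I_D = 0 mA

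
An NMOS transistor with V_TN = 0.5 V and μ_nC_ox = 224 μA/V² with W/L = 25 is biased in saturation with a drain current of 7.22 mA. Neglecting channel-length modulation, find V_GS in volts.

V_GS = 2.11 V

k_n = μ_nC_ox · (W/L) = 5.6 mA/V².
In saturation I_D = ½ k_n (V_GS − V_TN)², so V_GS − V_TN = √(2 I_D / k_n) = √(2 × 7.22 / 5.6) = 1.61 V.
V_GS = 0.5 + 1.61 = 2.11 V.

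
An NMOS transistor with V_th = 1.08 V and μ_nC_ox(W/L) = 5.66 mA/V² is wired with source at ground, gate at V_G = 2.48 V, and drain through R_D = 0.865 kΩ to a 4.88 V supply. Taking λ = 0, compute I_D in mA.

V_GS = V_G = 2.48 V, so V_ov = 2.48 − 1.08 = 1.4 V.
Assume saturation: I_D = ½ k_n V_ov² = 0.5 × 5.66 × 1.4² = 5.55 mA, giving V_DS = V_DD − I_D R_D = 4.88 − 5.55 × 0.865 = 0.082 V.
But 0.082 V < V_ov = 1.4 V, so the device is actually in triode.
In triode I_D = k_n[V_ov V_DS − ½ V_DS²] and I_D = (V_DD − V_DS)/R_D. Equating: 2.45 V_DS² − 7.854 V_DS + 4.88 = 0, giving V_DS = 0.843 V (the root below V_ov).
I_D = (4.88 − 0.843) / 0.865 = 4.67 mA.

I_D = 4.67 mA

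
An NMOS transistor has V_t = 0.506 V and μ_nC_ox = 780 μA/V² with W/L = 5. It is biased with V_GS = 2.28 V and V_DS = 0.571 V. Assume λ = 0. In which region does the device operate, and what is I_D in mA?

k_n = μ_nC_ox · (W/L) = 3.9 mA/V².
V_ov = V_GS − V_t = 2.28 − 0.506 = 1.77 V.
Since V_DS = 0.571 V < V_ov = 1.77 V, the device is in the triode region.
I_D = k_n [V_ov · V_DS − ½ V_DS²] = 3.9 × [1.77 × 0.571 − 0.5 × 0.571²] = 3.31 mA.

Triode; I_D = 3.31 mA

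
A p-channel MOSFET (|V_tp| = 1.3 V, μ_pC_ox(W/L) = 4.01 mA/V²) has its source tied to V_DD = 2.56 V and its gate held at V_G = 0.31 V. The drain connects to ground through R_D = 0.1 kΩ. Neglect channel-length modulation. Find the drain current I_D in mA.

V_SG = V_DD − V_G = 2.56 − 0.31 = 2.25 V, so V_ov = 2.25 − 1.3 = 0.95 V.
Assume saturation: I_D = ½ k_p V_ov² = 0.5 × 4.01 × 0.95² = 1.81 mA, giving V_SD = V_DD − I_D R_D = 2.56 − 1.81 × 0.1 = 2.38 V.
V_SD = 2.38 V ≥ V_ov = 0.95 V, confirming saturation.

I_D = 1.81 mA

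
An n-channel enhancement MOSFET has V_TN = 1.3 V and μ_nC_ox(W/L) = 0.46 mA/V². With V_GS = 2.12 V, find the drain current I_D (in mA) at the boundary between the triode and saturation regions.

At the boundary V_DS = V_ov = V_GS − V_TN = 2.12 − 1.3 = 0.82 V.
I_D = ½ k_n V_ov² = 0.5 × 0.46 × 0.82² = 0.155 mA.

I_D = 0.155 mA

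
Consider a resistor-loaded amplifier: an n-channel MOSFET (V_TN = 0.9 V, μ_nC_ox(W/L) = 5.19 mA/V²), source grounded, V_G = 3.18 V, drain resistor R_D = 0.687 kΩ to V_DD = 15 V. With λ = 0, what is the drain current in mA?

V_GS = V_G = 3.18 V, so V_ov = 3.18 − 0.9 = 2.28 V.
Assume saturation: I_D = ½ k_n V_ov² = 0.5 × 5.19 × 2.28² = 13.5 mA, giving V_DS = V_DD − I_D R_D = 15 − 13.5 × 0.687 = 5.73 V.
V_DS = 5.73 V ≥ V_ov = 2.28 V, confirming saturation.

I_D = 13.5 mA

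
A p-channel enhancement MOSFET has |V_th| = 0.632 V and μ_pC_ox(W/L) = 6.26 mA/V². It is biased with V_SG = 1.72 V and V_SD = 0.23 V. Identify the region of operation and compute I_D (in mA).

V_ov = V_SG − |V_th| = 1.72 − 0.632 = 1.09 V.
Since V_SD = 0.23 V < V_ov = 1.09 V, the device is in the triode region.
I_D = k_p [V_ov · V_SD − ½ V_SD²] = 6.26 × [1.09 × 0.23 − 0.5 × 0.23²] = 1.4 mA.

Triode; I_D = 1.40 mA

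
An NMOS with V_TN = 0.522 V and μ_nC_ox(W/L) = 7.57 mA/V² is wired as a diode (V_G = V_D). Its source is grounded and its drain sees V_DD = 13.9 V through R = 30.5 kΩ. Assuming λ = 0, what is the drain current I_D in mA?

With gate tied to drain, V_GS = V_DS ≥ V_GS − V_TN, so the device is in saturation.
KCL at the drain: ½ k_n (V_GS − V_TN)² = (V_DD − V_GS)/R.
Let x = V_GS − 0.522. Then 115 x² + x − 13.38 = 0, giving x = 0.336 V (positive root), so V_GS = 0.858 V.
I_D = (V_DD − V_GS)/R = (13.9 − 0.858) / 30.5 = 0.428 mA.

I_D = 0.428 mA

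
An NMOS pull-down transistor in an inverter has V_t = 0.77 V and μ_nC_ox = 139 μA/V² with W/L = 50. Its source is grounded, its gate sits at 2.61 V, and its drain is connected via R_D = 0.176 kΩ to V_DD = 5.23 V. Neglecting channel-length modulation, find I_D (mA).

V_GS = V_G = 2.61 V, so V_ov = 2.61 − 0.77 = 1.84 V.
k_n = μ_nC_ox · (W/L) = 6.95 mA/V².
Assume saturation: I_D = ½ k_n V_ov² = 0.5 × 6.95 × 1.84² = 11.8 mA, giving V_DS = V_DD − I_D R_D = 5.23 − 11.8 × 0.176 = 3.16 V.
V_DS = 3.16 V ≥ V_ov = 1.84 V, confirming saturation.

I_D = 11.8 mA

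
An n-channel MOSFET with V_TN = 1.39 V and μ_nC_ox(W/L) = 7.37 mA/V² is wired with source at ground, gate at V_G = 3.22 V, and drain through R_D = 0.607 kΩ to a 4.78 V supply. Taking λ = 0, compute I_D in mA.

V_GS = V_G = 3.22 V, so V_ov = 3.22 − 1.39 = 1.83 V.
Assume saturation: I_D = ½ k_n V_ov² = 0.5 × 7.37 × 1.83² = 12.3 mA, giving V_DS = V_DD − I_D R_D = 4.78 − 12.3 × 0.607 = -2.71 V.
But -2.71 V < V_ov = 1.83 V, so the device is actually in triode.
In triode I_D = k_n[V_ov V_DS − ½ V_DS²] and I_D = (V_DD − V_DS)/R_D. Equating: 2.24 V_DS² − 9.187 V_DS + 4.78 = 0, giving V_DS = 0.611 V (the root below V_ov).
I_D = (4.78 − 0.611) / 0.607 = 6.87 mA.

I_D = 6.87 mA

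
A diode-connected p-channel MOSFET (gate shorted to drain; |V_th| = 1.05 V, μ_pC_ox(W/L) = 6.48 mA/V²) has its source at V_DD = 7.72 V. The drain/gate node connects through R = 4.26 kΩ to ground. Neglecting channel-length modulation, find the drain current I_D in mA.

I_D = 1.41 mA

With gate tied to drain, V_SG = V_SD ≥ V_SG − |V_th|, so the device is in saturation.
KCL at the drain: ½ k_p (V_SG − |V_th|)² = (V_DD − V_SG)/R.
Let x = V_SG − 1.05. Then 13.8 x² + x − 6.67 = 0, giving x = 0.66 V (positive root), so V_SG = 1.71 V.
I_D = (V_DD − V_SG)/R = (7.72 − 1.71) / 4.26 = 1.41 mA.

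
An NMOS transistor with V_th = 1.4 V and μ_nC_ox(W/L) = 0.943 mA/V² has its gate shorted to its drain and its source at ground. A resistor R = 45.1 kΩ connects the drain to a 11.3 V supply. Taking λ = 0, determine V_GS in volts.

With gate tied to drain, V_GS = V_DS ≥ V_GS − V_th, so the device is in saturation.
KCL at the drain: ½ k_n (V_GS − V_th)² = (V_DD − V_GS)/R.
Let x = V_GS − 1.4. Then 21.3 x² + x − 9.9 = 0, giving x = 0.659 V (positive root), so V_GS = 2.06 V.
I_D = (V_DD − V_GS)/R = (11.3 − 2.06) / 45.1 = 0.205 mA.

V_GS = 2.06 V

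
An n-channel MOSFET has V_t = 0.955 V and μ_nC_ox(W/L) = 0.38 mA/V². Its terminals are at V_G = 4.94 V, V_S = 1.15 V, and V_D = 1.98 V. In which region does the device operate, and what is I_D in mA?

V_GS = V_G − V_S = 4.94 − 1.15 = 3.79 V; V_DS = V_D − V_S = 1.98 − 1.15 = 0.83 V.
V_ov = V_GS − V_t = 3.79 − 0.955 = 2.84 V.
Since V_DS = 0.83 V < V_ov = 2.84 V, the device is in the triode region.
I_D = k_n [V_ov · V_DS − ½ V_DS²] = 0.38 × [2.84 × 0.83 − 0.5 × 0.83²] = 0.763 mA.

Triode; I_D = 0.763 mA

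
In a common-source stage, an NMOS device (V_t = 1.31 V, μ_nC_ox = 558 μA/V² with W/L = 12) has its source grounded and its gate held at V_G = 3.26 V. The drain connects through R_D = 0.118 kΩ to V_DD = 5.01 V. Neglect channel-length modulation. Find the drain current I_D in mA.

V_GS = V_G = 3.26 V, so V_ov = 3.26 − 1.31 = 1.95 V.
k_n = μ_nC_ox · (W/L) = 6.696 mA/V².
Assume saturation: I_D = ½ k_n V_ov² = 0.5 × 6.696 × 1.95² = 12.7 mA, giving V_DS = V_DD − I_D R_D = 5.01 − 12.7 × 0.118 = 3.51 V.
V_DS = 3.51 V ≥ V_ov = 1.95 V, confirming saturation.

I_D = 12.7 mA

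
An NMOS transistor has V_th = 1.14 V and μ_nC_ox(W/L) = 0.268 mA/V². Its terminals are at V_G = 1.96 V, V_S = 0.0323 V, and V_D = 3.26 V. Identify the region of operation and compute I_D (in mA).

Saturation; I_D = 0.0831 mA

V_GS = V_G − V_S = 1.96 − 0.0323 = 1.93 V; V_DS = V_D − V_S = 3.26 − 0.0323 = 3.23 V.
V_ov = V_GS − V_th = 1.93 − 1.14 = 0.788 V.
Since V_DS = 3.23 V ≥ V_ov = 0.788 V, the device is in saturation.
I_D = ½ k_n V_ov² = 0.5 × 0.268 × 0.788² = 0.0831 mA.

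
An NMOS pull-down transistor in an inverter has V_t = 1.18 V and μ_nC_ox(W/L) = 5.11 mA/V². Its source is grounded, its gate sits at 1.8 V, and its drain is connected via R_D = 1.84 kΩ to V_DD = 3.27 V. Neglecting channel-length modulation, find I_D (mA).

I_D = 0.982 mA

V_GS = V_G = 1.8 V, so V_ov = 1.8 − 1.18 = 0.62 V.
Assume saturation: I_D = ½ k_n V_ov² = 0.5 × 5.11 × 0.62² = 0.982 mA, giving V_DS = V_DD − I_D R_D = 3.27 − 0.982 × 1.84 = 1.46 V.
V_DS = 1.46 V ≥ V_ov = 0.62 V, confirming saturation.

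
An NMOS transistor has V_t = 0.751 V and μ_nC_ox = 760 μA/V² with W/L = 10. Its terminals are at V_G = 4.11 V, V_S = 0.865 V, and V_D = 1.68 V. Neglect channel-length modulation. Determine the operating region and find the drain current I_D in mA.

V_GS = V_G − V_S = 4.11 − 0.865 = 3.25 V; V_DS = V_D − V_S = 1.68 − 0.865 = 0.815 V.
k_n = μ_nC_ox · (W/L) = 7.6 mA/V².
V_ov = V_GS − V_t = 3.25 − 0.751 = 2.49 V.
Since V_DS = 0.815 V < V_ov = 2.49 V, the device is in the triode region.
I_D = k_n [V_ov · V_DS − ½ V_DS²] = 7.6 × [2.49 × 0.815 − 0.5 × 0.815²] = 12.9 mA.

Triode; I_D = 12.9 mA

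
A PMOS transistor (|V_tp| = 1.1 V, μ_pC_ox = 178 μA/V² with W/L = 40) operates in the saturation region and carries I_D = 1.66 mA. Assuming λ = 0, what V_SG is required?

k_p = μ_pC_ox · (W/L) = 7.12 mA/V².
In saturation I_D = ½ k_p (V_SG − |V_tp|)², so V_SG − |V_tp| = √(2 I_D / k_p) = √(2 × 1.66 / 7.12) = 0.683 V.
V_SG = 1.1 + 0.683 = 1.78 V.

V_SG = 1.78 V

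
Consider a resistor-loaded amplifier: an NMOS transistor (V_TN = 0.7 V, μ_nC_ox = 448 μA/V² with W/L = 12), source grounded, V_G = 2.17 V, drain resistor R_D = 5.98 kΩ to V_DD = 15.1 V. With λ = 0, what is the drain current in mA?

V_GS = V_G = 2.17 V, so V_ov = 2.17 − 0.7 = 1.47 V.
k_n = μ_nC_ox · (W/L) = 5.376 mA/V².
Assume saturation: I_D = ½ k_n V_ov² = 0.5 × 5.376 × 1.47² = 5.81 mA, giving V_DS = V_DD − I_D R_D = 15.1 − 5.81 × 5.98 = -19.6 V.
But -19.6 V < V_ov = 1.47 V, so the device is actually in triode.
In triode I_D = k_n[V_ov V_DS − ½ V_DS²] and I_D = (V_DD − V_DS)/R_D. Equating: 16.1 V_DS² − 48.26 V_DS + 15.1 = 0, giving V_DS = 0.355 V (the root below V_ov).
I_D = (15.1 − 0.355) / 5.98 = 2.47 mA.

I_D = 2.47 mA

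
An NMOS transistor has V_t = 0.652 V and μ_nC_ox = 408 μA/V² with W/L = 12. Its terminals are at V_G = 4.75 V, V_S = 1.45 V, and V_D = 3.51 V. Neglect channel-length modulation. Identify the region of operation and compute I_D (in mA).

Triode; I_D = 16.3 mA

V_GS = V_G − V_S = 4.75 − 1.45 = 3.3 V; V_DS = V_D − V_S = 3.51 − 1.45 = 2.06 V.
k_n = μ_nC_ox · (W/L) = 4.896 mA/V².
V_ov = V_GS − V_t = 3.3 − 0.652 = 2.65 V.
Since V_DS = 2.06 V < V_ov = 2.65 V, the device is in the triode region.
I_D = k_n [V_ov · V_DS − ½ V_DS²] = 4.896 × [2.65 × 2.06 − 0.5 × 2.06²] = 16.3 mA.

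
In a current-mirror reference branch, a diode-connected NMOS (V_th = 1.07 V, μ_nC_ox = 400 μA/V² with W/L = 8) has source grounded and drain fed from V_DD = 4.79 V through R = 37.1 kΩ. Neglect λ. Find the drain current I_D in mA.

With gate tied to drain, V_GS = V_DS ≥ V_GS − V_th, so the device is in saturation.
k_n = μ_nC_ox · (W/L) = 3.2 mA/V².
KCL at the drain: ½ k_n (V_GS − V_th)² = (V_DD − V_GS)/R.
Let x = V_GS − 1.07. Then 59.4 x² + x − 3.72 = 0, giving x = 0.242 V (positive root), so V_GS = 1.31 V.
I_D = (V_DD − V_GS)/R = (4.79 − 1.31) / 37.1 = 0.0937 mA.

I_D = 0.0937 mA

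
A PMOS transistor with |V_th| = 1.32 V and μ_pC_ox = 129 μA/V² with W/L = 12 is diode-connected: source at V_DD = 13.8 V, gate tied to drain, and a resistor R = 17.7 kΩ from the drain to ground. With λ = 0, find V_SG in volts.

V_SG = 2.24 V

With gate tied to drain, V_SG = V_SD ≥ V_SG − |V_th|, so the device is in saturation.
k_p = μ_pC_ox · (W/L) = 1.548 mA/V².
KCL at the drain: ½ k_p (V_SG − |V_th|)² = (V_DD − V_SG)/R.
Let x = V_SG − 1.32. Then 13.7 x² + x − 12.48 = 0, giving x = 0.919 V (positive root), so V_SG = 2.24 V.
I_D = (V_DD − V_SG)/R = (13.8 − 2.24) / 17.7 = 0.653 mA.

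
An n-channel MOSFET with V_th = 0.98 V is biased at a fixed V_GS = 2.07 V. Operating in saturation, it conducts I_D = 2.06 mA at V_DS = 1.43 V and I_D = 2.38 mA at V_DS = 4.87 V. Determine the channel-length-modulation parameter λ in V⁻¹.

λ = 0.0483 V⁻¹

With V_GS fixed, I_D ∝ (1 + λ V_DS) in saturation, so I_D2/I_D1 = (1 + λ V_DS2)/(1 + λ V_DS1).
2.38/2.06 = 1.155 = (1 + 4.87 λ)/(1 + 1.43 λ).
Solving: λ (I_D1 V_DS2 − I_D2 V_DS1) = I_D2 − I_D1, so λ = (2.38 − 2.06) / (2.06 × 4.87 − 2.38 × 1.43) = 0.32 / 6.63 = 0.0483 V⁻¹.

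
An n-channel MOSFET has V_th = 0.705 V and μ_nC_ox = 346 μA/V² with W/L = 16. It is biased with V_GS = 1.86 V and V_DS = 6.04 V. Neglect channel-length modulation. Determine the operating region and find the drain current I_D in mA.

k_n = μ_nC_ox · (W/L) = 5.536 mA/V².
V_ov = V_GS − V_th = 1.86 − 0.705 = 1.16 V.
Since V_DS = 6.04 V ≥ V_ov = 1.16 V, the device is in saturation.
I_D = ½ k_n V_ov² = 0.5 × 5.536 × 1.16² = 3.69 mA.

Saturation; I_D = 3.69 mA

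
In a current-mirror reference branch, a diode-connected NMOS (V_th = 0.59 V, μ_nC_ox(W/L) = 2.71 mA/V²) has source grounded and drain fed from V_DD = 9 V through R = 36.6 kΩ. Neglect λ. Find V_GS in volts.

With gate tied to drain, V_GS = V_DS ≥ V_GS − V_th, so the device is in saturation.
KCL at the drain: ½ k_n (V_GS − V_th)² = (V_DD − V_GS)/R.
Let x = V_GS − 0.59. Then 49.6 x² + x − 8.41 = 0, giving x = 0.402 V (positive root), so V_GS = 0.992 V.
I_D = (V_DD − V_GS)/R = (9 − 0.992) / 36.6 = 0.219 mA.

V_GS = 0.992 V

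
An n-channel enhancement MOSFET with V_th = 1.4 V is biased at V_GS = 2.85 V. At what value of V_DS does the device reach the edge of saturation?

The boundary between triode and saturation is V_DS = V_GS − V_th = V_ov.
V_ov = 2.85 − 1.4 = 1.45 V.

V_DS,sat = 1.45 V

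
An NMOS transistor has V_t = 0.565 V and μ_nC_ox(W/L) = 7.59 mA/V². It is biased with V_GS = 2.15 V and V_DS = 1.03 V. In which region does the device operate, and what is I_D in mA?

Triode; I_D = 8.36 mA

V_ov = V_GS − V_t = 2.15 − 0.565 = 1.58 V.
Since V_DS = 1.03 V < V_ov = 1.58 V, the device is in the triode region.
I_D = k_n [V_ov · V_DS − ½ V_DS²] = 7.59 × [1.58 × 1.03 − 0.5 × 1.03²] = 8.36 mA.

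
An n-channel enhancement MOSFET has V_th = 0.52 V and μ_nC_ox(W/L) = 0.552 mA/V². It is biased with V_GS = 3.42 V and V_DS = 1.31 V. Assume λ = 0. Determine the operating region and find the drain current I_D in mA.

V_ov = V_GS − V_th = 3.42 − 0.52 = 2.9 V.
Since V_DS = 1.31 V < V_ov = 2.9 V, the device is in the triode region.
I_D = k_n [V_ov · V_DS − ½ V_DS²] = 0.552 × [2.9 × 1.31 − 0.5 × 1.31²] = 1.62 mA.

Triode; I_D = 1.62 mA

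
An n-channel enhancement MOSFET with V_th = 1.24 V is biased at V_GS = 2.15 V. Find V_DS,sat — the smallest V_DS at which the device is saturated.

The boundary between triode and saturation is V_DS = V_GS − V_th = V_ov.
V_ov = 2.15 − 1.24 = 0.91 V.

V_DS,sat = 0.910 V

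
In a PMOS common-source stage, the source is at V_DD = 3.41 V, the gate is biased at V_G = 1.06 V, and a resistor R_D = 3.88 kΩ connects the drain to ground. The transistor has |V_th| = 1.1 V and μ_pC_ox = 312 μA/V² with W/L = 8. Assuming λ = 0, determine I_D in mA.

I_D = 0.804 mA

V_SG = V_DD − V_G = 3.41 − 1.06 = 2.35 V, so V_ov = 2.35 − 1.1 = 1.25 V.
k_p = μ_pC_ox · (W/L) = 2.496 mA/V².
Assume saturation: I_D = ½ k_p V_ov² = 0.5 × 2.496 × 1.25² = 1.95 mA, giving V_SD = V_DD − I_D R_D = 3.41 − 1.95 × 3.88 = -4.16 V.
But -4.16 V < V_ov = 1.25 V, so the device is actually in triode.
In triode I_D = k_p[V_ov V_SD − ½ V_SD²] and I_D = (V_DD − V_SD)/R_D. Equating: 4.84 V_SD² − 13.11 V_SD + 3.41 = 0, giving V_SD = 0.292 V (the root below V_ov).
I_D = (3.41 − 0.292) / 3.88 = 0.804 mA.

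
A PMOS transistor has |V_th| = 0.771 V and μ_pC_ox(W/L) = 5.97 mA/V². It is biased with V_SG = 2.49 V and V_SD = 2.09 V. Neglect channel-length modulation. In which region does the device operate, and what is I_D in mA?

Saturation; I_D = 8.82 mA

V_ov = V_SG − |V_th| = 2.49 − 0.771 = 1.72 V.
Since V_SD = 2.09 V ≥ V_ov = 1.72 V, the device is in saturation.
I_D = ½ k_p V_ov² = 0.5 × 5.97 × 1.72² = 8.82 mA.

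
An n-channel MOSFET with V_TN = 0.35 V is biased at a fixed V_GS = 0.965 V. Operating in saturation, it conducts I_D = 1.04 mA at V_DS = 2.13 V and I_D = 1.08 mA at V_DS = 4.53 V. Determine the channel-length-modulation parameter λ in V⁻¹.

λ = 0.0166 V⁻¹

With V_GS fixed, I_D ∝ (1 + λ V_DS) in saturation, so I_D2/I_D1 = (1 + λ V_DS2)/(1 + λ V_DS1).
1.08/1.04 = 1.038 = (1 + 4.53 λ)/(1 + 2.13 λ).
Solving: λ (I_D1 V_DS2 − I_D2 V_DS1) = I_D2 − I_D1, so λ = (1.08 − 1.04) / (1.04 × 4.53 − 1.08 × 2.13) = 0.04 / 2.41 = 0.0166 V⁻¹.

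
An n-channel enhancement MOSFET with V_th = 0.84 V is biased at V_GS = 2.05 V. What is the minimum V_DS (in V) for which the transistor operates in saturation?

V_DS,sat = 1.21 V

The boundary between triode and saturation is V_DS = V_GS − V_th = V_ov.
V_ov = 2.05 − 0.84 = 1.21 V.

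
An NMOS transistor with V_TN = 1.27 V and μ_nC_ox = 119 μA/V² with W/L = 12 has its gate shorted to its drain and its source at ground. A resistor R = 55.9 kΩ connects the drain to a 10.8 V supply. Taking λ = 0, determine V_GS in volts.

With gate tied to drain, V_GS = V_DS ≥ V_GS − V_TN, so the device is in saturation.
k_n = μ_nC_ox · (W/L) = 1.428 mA/V².
KCL at the drain: ½ k_n (V_GS − V_TN)² = (V_DD − V_GS)/R.
Let x = V_GS − 1.27. Then 39.9 x² + x − 9.53 = 0, giving x = 0.476 V (positive root), so V_GS = 1.75 V.
I_D = (V_DD − V_GS)/R = (10.8 − 1.75) / 55.9 = 0.162 mA.

V_GS = 1.75 V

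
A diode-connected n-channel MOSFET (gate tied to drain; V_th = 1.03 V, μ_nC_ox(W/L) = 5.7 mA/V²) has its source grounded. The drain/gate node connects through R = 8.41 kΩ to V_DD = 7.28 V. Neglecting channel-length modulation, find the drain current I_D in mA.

I_D = 0.685 mA

With gate tied to drain, V_GS = V_DS ≥ V_GS − V_th, so the device is in saturation.
KCL at the drain: ½ k_n (V_GS − V_th)² = (V_DD − V_GS)/R.
Let x = V_GS − 1.03. Then 24 x² + x − 6.25 = 0, giving x = 0.49 V (positive root), so V_GS = 1.52 V.
I_D = (V_DD − V_GS)/R = (7.28 − 1.52) / 8.41 = 0.685 mA.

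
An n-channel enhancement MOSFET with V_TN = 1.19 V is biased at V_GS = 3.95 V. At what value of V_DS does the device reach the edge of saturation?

The boundary between triode and saturation is V_DS = V_GS − V_TN = V_ov.
V_ov = 3.95 − 1.19 = 2.76 V.

V_DS,sat = 2.76 V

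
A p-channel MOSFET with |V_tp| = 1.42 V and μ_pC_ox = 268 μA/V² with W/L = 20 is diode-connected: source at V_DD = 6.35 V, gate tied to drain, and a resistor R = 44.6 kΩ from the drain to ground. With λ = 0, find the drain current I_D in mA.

I_D = 0.106 mA

With gate tied to drain, V_SG = V_SD ≥ V_SG − |V_tp|, so the device is in saturation.
k_p = μ_pC_ox · (W/L) = 5.36 mA/V².
KCL at the drain: ½ k_p (V_SG − |V_tp|)² = (V_DD − V_SG)/R.
Let x = V_SG − 1.42. Then 120 x² + x − 4.93 = 0, giving x = 0.199 V (positive root), so V_SG = 1.62 V.
I_D = (V_DD − V_SG)/R = (6.35 − 1.62) / 44.6 = 0.106 mA.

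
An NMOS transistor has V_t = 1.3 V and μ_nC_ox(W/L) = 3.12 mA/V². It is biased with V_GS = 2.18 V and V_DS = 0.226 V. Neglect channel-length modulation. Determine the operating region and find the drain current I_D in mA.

V_ov = V_GS − V_t = 2.18 − 1.3 = 0.88 V.
Since V_DS = 0.226 V < V_ov = 0.88 V, the device is in the triode region.
I_D = k_n [V_ov · V_DS − ½ V_DS²] = 3.12 × [0.88 × 0.226 − 0.5 × 0.226²] = 0.541 mA.

Triode; I_D = 0.541 mA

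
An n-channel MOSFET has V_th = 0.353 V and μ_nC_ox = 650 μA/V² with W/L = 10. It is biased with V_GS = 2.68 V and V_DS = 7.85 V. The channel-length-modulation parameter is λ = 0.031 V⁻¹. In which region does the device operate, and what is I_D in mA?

Saturation; I_D = 21.9 mA

k_n = μ_nC_ox · (W/L) = 6.5 mA/V².
V_ov = V_GS − V_th = 2.68 − 0.353 = 2.33 V.
Since V_DS = 7.85 V ≥ V_ov = 2.33 V, the device is in saturation.
I_D = ½ k_n V_ov² (1 + λ V_DS) = 0.5 × 6.5 × 2.33² × (1 + 0.031 × 7.85) = 21.9 mA.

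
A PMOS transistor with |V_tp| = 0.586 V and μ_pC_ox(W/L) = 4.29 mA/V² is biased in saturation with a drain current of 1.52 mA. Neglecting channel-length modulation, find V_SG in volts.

V_SG = 1.43 V

In saturation I_D = ½ k_p (V_SG − |V_tp|)², so V_SG − |V_tp| = √(2 I_D / k_p) = √(2 × 1.52 / 4.29) = 0.842 V.
V_SG = 0.586 + 0.842 = 1.43 V.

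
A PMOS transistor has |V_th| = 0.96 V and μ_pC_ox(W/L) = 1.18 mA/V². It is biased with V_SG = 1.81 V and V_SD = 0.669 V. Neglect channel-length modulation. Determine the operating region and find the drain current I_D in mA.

V_ov = V_SG − |V_th| = 1.81 − 0.96 = 0.85 V.
Since V_SD = 0.669 V < V_ov = 0.85 V, the device is in the triode region.
I_D = k_p [V_ov · V_SD − ½ V_SD²] = 1.18 × [0.85 × 0.669 − 0.5 × 0.669²] = 0.407 mA.

Triode; I_D = 0.407 mA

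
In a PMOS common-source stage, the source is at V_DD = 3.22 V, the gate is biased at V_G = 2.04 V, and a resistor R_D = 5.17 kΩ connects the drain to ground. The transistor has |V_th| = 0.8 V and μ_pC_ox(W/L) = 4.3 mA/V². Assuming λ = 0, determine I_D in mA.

V_SG = V_DD − V_G = 3.22 − 2.04 = 1.18 V, so V_ov = 1.18 − 0.8 = 0.38 V.
Assume saturation: I_D = ½ k_p V_ov² = 0.5 × 4.3 × 0.38² = 0.31 mA, giving V_SD = V_DD − I_D R_D = 3.22 − 0.31 × 5.17 = 1.61 V.
V_SD = 1.61 V ≥ V_ov = 0.38 V, confirming saturation.

I_D = 0.310 mA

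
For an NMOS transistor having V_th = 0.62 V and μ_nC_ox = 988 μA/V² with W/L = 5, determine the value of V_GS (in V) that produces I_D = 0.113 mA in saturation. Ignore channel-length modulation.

V_GS = 0.834 V

k_n = μ_nC_ox · (W/L) = 4.94 mA/V².
In saturation I_D = ½ k_n (V_GS − V_th)², so V_GS − V_th = √(2 I_D / k_n) = √(2 × 0.113 / 4.94) = 0.214 V.
V_GS = 0.62 + 0.214 = 0.834 V.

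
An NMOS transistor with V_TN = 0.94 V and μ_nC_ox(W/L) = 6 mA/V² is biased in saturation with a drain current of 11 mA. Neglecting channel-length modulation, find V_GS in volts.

In saturation I_D = ½ k_n (V_GS − V_TN)², so V_GS − V_TN = √(2 I_D / k_n) = √(2 × 11 / 6) = 1.91 V.
V_GS = 0.94 + 1.91 = 2.85 V.

V_GS = 2.85 V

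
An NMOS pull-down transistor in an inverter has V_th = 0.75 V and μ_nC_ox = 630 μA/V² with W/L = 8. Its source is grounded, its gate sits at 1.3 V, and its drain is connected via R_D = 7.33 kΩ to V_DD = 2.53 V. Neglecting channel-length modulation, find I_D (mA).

I_D = 0.327 mA

V_GS = V_G = 1.3 V, so V_ov = 1.3 − 0.75 = 0.55 V.
k_n = μ_nC_ox · (W/L) = 5.04 mA/V².
Assume saturation: I_D = ½ k_n V_ov² = 0.5 × 5.04 × 0.55² = 0.762 mA, giving V_DS = V_DD − I_D R_D = 2.53 − 0.762 × 7.33 = -3.06 V.
But -3.06 V < V_ov = 0.55 V, so the device is actually in triode.
In triode I_D = k_n[V_ov V_DS − ½ V_DS²] and I_D = (V_DD − V_DS)/R_D. Equating: 18.5 V_DS² − 21.32 V_DS + 2.53 = 0, giving V_DS = 0.134 V (the root below V_ov).
I_D = (2.53 − 0.134) / 7.33 = 0.327 mA.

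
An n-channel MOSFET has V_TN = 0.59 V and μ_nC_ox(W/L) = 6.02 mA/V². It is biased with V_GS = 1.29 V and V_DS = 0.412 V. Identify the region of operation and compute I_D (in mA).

Triode; I_D = 1.23 mA

V_ov = V_GS − V_TN = 1.29 − 0.59 = 0.7 V.
Since V_DS = 0.412 V < V_ov = 0.7 V, the device is in the triode region.
I_D = k_n [V_ov · V_DS − ½ V_DS²] = 6.02 × [0.7 × 0.412 − 0.5 × 0.412²] = 1.23 mA.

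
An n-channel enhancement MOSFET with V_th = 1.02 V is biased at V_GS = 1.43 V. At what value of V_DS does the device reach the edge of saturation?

V_DS,sat = 0.410 V

The boundary between triode and saturation is V_DS = V_GS − V_th = V_ov.
V_ov = 1.43 − 1.02 = 0.41 V.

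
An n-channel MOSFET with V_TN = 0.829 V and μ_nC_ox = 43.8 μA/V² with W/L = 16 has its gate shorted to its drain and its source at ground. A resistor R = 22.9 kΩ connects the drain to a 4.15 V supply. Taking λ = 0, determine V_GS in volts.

V_GS = 1.41 V

With gate tied to drain, V_GS = V_DS ≥ V_GS − V_TN, so the device is in saturation.
k_n = μ_nC_ox · (W/L) = 0.7008 mA/V².
KCL at the drain: ½ k_n (V_GS − V_TN)² = (V_DD − V_GS)/R.
Let x = V_GS − 0.829. Then 8.02 x² + x − 3.321 = 0, giving x = 0.584 V (positive root), so V_GS = 1.41 V.
I_D = (V_DD − V_GS)/R = (4.15 − 1.41) / 22.9 = 0.12 mA.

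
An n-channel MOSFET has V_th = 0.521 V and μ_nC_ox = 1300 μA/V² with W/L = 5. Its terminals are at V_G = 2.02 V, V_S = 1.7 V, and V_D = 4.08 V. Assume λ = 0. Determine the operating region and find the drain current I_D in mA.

V_GS = V_G − V_S = 2.02 − 1.7 = 0.32 V; V_DS = V_D − V_S = 4.08 − 1.7 = 2.38 V.
V_GS = 0.32 V < V_th = 0.521 V, so the transistor is in cutoff.

Cutoff; I_D = 0 mA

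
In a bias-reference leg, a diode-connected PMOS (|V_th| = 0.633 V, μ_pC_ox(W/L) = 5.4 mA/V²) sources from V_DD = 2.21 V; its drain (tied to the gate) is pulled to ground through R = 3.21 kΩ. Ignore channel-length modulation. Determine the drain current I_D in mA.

I_D = 0.375 mA

With gate tied to drain, V_SG = V_SD ≥ V_SG − |V_th|, so the device is in saturation.
KCL at the drain: ½ k_p (V_SG − |V_th|)² = (V_DD − V_SG)/R.
Let x = V_SG − 0.633. Then 8.67 x² + x − 1.577 = 0, giving x = 0.373 V (positive root), so V_SG = 1.01 V.
I_D = (V_DD − V_SG)/R = (2.21 − 1.01) / 3.21 = 0.375 mA.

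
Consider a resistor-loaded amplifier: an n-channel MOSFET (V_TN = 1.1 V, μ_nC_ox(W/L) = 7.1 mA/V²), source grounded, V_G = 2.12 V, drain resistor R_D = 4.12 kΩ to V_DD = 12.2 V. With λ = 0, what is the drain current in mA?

V_GS = V_G = 2.12 V, so V_ov = 2.12 − 1.1 = 1.02 V.
Assume saturation: I_D = ½ k_n V_ov² = 0.5 × 7.1 × 1.02² = 3.69 mA, giving V_DS = V_DD − I_D R_D = 12.2 − 3.69 × 4.12 = -3.02 V.
But -3.02 V < V_ov = 1.02 V, so the device is actually in triode.
In triode I_D = k_n[V_ov V_DS − ½ V_DS²] and I_D = (V_DD − V_DS)/R_D. Equating: 14.6 V_DS² − 30.84 V_DS + 12.2 = 0, giving V_DS = 0.528 V (the root below V_ov).
I_D = (12.2 − 0.528) / 4.12 = 2.83 mA.

I_D = 2.83 mA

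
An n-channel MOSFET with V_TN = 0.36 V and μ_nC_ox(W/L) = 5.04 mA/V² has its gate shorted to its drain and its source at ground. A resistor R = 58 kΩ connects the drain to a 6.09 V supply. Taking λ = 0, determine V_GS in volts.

With gate tied to drain, V_GS = V_DS ≥ V_GS − V_TN, so the device is in saturation.
KCL at the drain: ½ k_n (V_GS − V_TN)² = (V_DD − V_GS)/R.
Let x = V_GS − 0.36. Then 146 x² + x − 5.73 = 0, giving x = 0.195 V (positive root), so V_GS = 0.555 V.
I_D = (V_DD − V_GS)/R = (6.09 − 0.555) / 58 = 0.0954 mA.

V_GS = 0.555 V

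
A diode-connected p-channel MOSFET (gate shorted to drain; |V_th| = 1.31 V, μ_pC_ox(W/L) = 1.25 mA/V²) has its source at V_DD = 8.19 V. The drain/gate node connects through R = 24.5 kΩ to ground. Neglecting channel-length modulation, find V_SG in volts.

With gate tied to drain, V_SG = V_SD ≥ V_SG − |V_th|, so the device is in saturation.
KCL at the drain: ½ k_p (V_SG − |V_th|)² = (V_DD − V_SG)/R.
Let x = V_SG − 1.31. Then 15.3 x² + x − 6.88 = 0, giving x = 0.638 V (positive root), so V_SG = 1.95 V.
I_D = (V_DD − V_SG)/R = (8.19 − 1.95) / 24.5 = 0.255 mA.

V_SG = 1.95 V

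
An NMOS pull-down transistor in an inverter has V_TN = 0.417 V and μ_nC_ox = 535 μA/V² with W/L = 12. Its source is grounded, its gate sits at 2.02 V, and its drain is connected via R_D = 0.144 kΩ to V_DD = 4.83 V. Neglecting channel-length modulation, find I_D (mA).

V_GS = V_G = 2.02 V, so V_ov = 2.02 − 0.417 = 1.6 V.
k_n = μ_nC_ox · (W/L) = 6.42 mA/V².
Assume saturation: I_D = ½ k_n V_ov² = 0.5 × 6.42 × 1.6² = 8.25 mA, giving V_DS = V_DD − I_D R_D = 4.83 − 8.25 × 0.144 = 3.64 V.
V_DS = 3.64 V ≥ V_ov = 1.6 V, confirming saturation.

I_D = 8.25 mA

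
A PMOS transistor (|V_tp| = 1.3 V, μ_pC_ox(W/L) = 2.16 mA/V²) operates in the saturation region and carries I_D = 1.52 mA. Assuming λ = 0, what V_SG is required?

V_SG = 2.49 V

In saturation I_D = ½ k_p (V_SG − |V_tp|)², so V_SG − |V_tp| = √(2 I_D / k_p) = √(2 × 1.52 / 2.16) = 1.19 V.
V_SG = 1.3 + 1.19 = 2.49 V.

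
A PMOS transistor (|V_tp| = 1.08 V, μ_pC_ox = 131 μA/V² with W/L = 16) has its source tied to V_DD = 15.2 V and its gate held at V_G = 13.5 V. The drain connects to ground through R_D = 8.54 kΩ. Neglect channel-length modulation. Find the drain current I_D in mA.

V_SG = V_DD − V_G = 15.2 − 13.5 = 1.7 V, so V_ov = 1.7 − 1.08 = 0.62 V.
k_p = μ_pC_ox · (W/L) = 2.096 mA/V².
Assume saturation: I_D = ½ k_p V_ov² = 0.5 × 2.096 × 0.62² = 0.403 mA, giving V_SD = V_DD − I_D R_D = 15.2 − 0.403 × 8.54 = 11.8 V.
V_SD = 11.8 V ≥ V_ov = 0.62 V, confirming saturation.

I_D = 0.403 mA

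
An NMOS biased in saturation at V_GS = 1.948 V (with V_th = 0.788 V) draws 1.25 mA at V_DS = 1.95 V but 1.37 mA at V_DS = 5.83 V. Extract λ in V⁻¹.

λ = 0.0260 V⁻¹

With V_GS fixed, I_D ∝ (1 + λ V_DS) in saturation, so I_D2/I_D1 = (1 + λ V_DS2)/(1 + λ V_DS1).
1.37/1.25 = 1.096 = (1 + 5.83 λ)/(1 + 1.95 λ).
Solving: λ (I_D1 V_DS2 − I_D2 V_DS1) = I_D2 − I_D1, so λ = (1.37 − 1.25) / (1.25 × 5.83 − 1.37 × 1.95) = 0.12 / 4.62 = 0.026 V⁻¹.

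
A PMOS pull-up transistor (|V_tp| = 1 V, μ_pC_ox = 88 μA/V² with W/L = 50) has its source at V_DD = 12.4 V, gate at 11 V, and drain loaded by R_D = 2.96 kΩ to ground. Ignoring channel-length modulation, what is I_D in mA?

V_SG = V_DD − V_G = 12.4 − 11 = 1.4 V, so V_ov = 1.4 − 1 = 0.4 V.
k_p = μ_pC_ox · (W/L) = 4.4 mA/V².
Assume saturation: I_D = ½ k_p V_ov² = 0.5 × 4.4 × 0.4² = 0.352 mA, giving V_SD = V_DD − I_D R_D = 12.4 − 0.352 × 2.96 = 11.4 V.
V_SD = 11.4 V ≥ V_ov = 0.4 V, confirming saturation.

I_D = 0.352 mA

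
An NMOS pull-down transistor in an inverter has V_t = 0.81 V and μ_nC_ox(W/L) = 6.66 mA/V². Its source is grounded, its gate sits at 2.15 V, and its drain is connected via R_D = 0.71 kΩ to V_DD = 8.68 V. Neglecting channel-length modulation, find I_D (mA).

I_D = 5.98 mA

V_GS = V_G = 2.15 V, so V_ov = 2.15 − 0.81 = 1.34 V.
Assume saturation: I_D = ½ k_n V_ov² = 0.5 × 6.66 × 1.34² = 5.98 mA, giving V_DS = V_DD − I_D R_D = 8.68 − 5.98 × 0.71 = 4.43 V.
V_DS = 4.43 V ≥ V_ov = 1.34 V, confirming saturation.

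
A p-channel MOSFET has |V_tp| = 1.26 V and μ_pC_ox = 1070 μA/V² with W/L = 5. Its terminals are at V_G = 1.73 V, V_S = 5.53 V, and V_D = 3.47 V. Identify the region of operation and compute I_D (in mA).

V_SG = V_S − V_G = 5.53 − 1.73 = 3.8 V; V_SD = V_S − V_D = 5.53 − 3.47 = 2.06 V.
k_p = μ_pC_ox · (W/L) = 5.35 mA/V².
V_ov = V_SG − |V_tp| = 3.8 − 1.26 = 2.54 V.
Since V_SD = 2.06 V < V_ov = 2.54 V, the device is in the triode region.
I_D = k_p [V_ov · V_SD − ½ V_SD²] = 5.35 × [2.54 × 2.06 − 0.5 × 2.06²] = 16.6 mA.

Triode; I_D = 16.6 mA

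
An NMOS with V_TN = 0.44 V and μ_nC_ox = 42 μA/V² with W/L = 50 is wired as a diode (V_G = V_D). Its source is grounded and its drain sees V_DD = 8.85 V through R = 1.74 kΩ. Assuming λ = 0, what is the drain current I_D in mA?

With gate tied to drain, V_GS = V_DS ≥ V_GS − V_TN, so the device is in saturation.
k_n = μ_nC_ox · (W/L) = 2.1 mA/V².
KCL at the drain: ½ k_n (V_GS − V_TN)² = (V_DD − V_GS)/R.
Let x = V_GS − 0.44. Then 1.83 x² + x − 8.41 = 0, giving x = 1.89 V (positive root), so V_GS = 2.33 V.
I_D = (V_DD − V_GS)/R = (8.85 − 2.33) / 1.74 = 3.75 mA.

I_D = 3.75 mA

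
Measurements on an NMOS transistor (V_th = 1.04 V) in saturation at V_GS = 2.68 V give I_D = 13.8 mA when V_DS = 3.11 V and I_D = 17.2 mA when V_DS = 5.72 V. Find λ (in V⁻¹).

λ = 0.134 V⁻¹

With V_GS fixed, I_D ∝ (1 + λ V_DS) in saturation, so I_D2/I_D1 = (1 + λ V_DS2)/(1 + λ V_DS1).
17.2/13.8 = 1.246 = (1 + 5.72 λ)/(1 + 3.11 λ).
Solving: λ (I_D1 V_DS2 − I_D2 V_DS1) = I_D2 − I_D1, so λ = (17.2 − 13.8) / (13.8 × 5.72 − 17.2 × 3.11) = 3.4 / 25.4 = 0.134 V⁻¹.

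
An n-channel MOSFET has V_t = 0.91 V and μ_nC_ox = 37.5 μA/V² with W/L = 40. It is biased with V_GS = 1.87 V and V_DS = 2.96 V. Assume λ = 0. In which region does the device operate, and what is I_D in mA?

Saturation; I_D = 0.691 mA

k_n = μ_nC_ox · (W/L) = 1.5 mA/V².
V_ov = V_GS − V_t = 1.87 − 0.91 = 0.96 V.
Since V_DS = 2.96 V ≥ V_ov = 0.96 V, the device is in saturation.
I_D = ½ k_n V_ov² = 0.5 × 1.5 × 0.96² = 0.691 mA.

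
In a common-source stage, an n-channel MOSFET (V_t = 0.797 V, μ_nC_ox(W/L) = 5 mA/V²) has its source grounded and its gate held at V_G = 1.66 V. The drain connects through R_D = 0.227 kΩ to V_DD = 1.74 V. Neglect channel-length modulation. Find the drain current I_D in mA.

V_GS = V_G = 1.66 V, so V_ov = 1.66 − 0.797 = 0.863 V.
Assume saturation: I_D = ½ k_n V_ov² = 0.5 × 5 × 0.863² = 1.86 mA, giving V_DS = V_DD − I_D R_D = 1.74 − 1.86 × 0.227 = 1.32 V.
V_DS = 1.32 V ≥ V_ov = 0.863 V, confirming saturation.

I_D = 1.86 mA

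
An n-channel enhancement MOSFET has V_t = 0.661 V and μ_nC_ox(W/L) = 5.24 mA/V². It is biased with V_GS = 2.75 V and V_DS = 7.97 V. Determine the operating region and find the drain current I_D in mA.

V_ov = V_GS − V_t = 2.75 − 0.661 = 2.09 V.
Since V_DS = 7.97 V ≥ V_ov = 2.09 V, the device is in saturation.
I_D = ½ k_n V_ov² = 0.5 × 5.24 × 2.09² = 11.4 mA.

Saturation; I_D = 11.4 mA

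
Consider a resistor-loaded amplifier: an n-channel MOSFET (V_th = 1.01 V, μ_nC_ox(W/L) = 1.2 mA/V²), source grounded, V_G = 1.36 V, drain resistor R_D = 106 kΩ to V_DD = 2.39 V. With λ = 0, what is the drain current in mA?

I_D = 0.0220 mA

V_GS = V_G = 1.36 V, so V_ov = 1.36 − 1.01 = 0.35 V.
Assume saturation: I_D = ½ k_n V_ov² = 0.5 × 1.2 × 0.35² = 0.0735 mA, giving V_DS = V_DD − I_D R_D = 2.39 − 0.0735 × 106 = -5.4 V.
But -5.4 V < V_ov = 0.35 V, so the device is actually in triode.
In triode I_D = k_n[V_ov V_DS − ½ V_DS²] and I_D = (V_DD − V_DS)/R_D. Equating: 63.6 V_DS² − 45.52 V_DS + 2.39 = 0, giving V_DS = 0.0571 V (the root below V_ov).
I_D = (2.39 − 0.0571) / 106 = 0.022 mA.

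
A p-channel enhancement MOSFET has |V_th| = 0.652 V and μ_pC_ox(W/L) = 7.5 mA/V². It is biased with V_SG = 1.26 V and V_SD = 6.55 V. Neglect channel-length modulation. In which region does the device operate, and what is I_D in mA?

Saturation; I_D = 1.39 mA

V_ov = V_SG − |V_th| = 1.26 − 0.652 = 0.608 V.
Since V_SD = 6.55 V ≥ V_ov = 0.608 V, the device is in saturation.
I_D = ½ k_p V_ov² = 0.5 × 7.5 × 0.608² = 1.39 mA.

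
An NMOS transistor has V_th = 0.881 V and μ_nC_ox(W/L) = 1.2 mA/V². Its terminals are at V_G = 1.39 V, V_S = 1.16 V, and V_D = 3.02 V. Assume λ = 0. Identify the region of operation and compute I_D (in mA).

V_GS = V_G − V_S = 1.39 − 1.16 = 0.23 V; V_DS = V_D − V_S = 3.02 − 1.16 = 1.86 V.
V_GS = 0.23 V < V_th = 0.881 V, so the transistor is in cutoff.

Cutoff; I_D = 0 mA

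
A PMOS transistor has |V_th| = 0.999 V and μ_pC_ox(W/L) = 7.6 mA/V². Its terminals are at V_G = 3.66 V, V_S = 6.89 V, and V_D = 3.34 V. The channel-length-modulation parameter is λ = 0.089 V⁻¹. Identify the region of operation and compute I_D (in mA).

V_SG = V_S − V_G = 6.89 − 3.66 = 3.23 V; V_SD = V_S − V_D = 6.89 − 3.34 = 3.55 V.
V_ov = V_SG − |V_th| = 3.23 − 0.999 = 2.23 V.
Since V_SD = 3.55 V ≥ V_ov = 2.23 V, the device is in saturation.
I_D = ½ k_p V_ov² (1 + λ V_SD) = 0.5 × 7.6 × 2.23² × (1 + 0.089 × 3.55) = 24.9 mA.

Saturation; I_D = 24.9 mA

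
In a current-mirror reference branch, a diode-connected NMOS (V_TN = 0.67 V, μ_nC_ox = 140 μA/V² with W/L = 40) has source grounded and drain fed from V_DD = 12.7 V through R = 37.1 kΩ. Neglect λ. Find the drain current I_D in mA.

With gate tied to drain, V_GS = V_DS ≥ V_GS − V_TN, so the device is in saturation.
k_n = μ_nC_ox · (W/L) = 5.6 mA/V².
KCL at the drain: ½ k_n (V_GS − V_TN)² = (V_DD − V_GS)/R.
Let x = V_GS − 0.67. Then 104 x² + x − 12.03 = 0, giving x = 0.336 V (positive root), so V_GS = 1.01 V.
I_D = (V_DD − V_GS)/R = (12.7 − 1.01) / 37.1 = 0.315 mA.

I_D = 0.315 mA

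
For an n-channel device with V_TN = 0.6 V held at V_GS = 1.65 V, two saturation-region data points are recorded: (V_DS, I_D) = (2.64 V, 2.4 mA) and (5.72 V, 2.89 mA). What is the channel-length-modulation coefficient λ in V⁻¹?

With V_GS fixed, I_D ∝ (1 + λ V_DS) in saturation, so I_D2/I_D1 = (1 + λ V_DS2)/(1 + λ V_DS1).
2.89/2.4 = 1.204 = (1 + 5.72 λ)/(1 + 2.64 λ).
Solving: λ (I_D1 V_DS2 − I_D2 V_DS1) = I_D2 − I_D1, so λ = (2.89 − 2.4) / (2.4 × 5.72 − 2.89 × 2.64) = 0.49 / 6.1 = 0.0803 V⁻¹.

λ = 0.0803 V⁻¹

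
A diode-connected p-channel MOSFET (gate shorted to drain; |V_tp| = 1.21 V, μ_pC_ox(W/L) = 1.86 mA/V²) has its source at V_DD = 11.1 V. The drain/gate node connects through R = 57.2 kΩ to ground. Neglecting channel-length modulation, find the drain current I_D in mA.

I_D = 0.166 mA

With gate tied to drain, V_SG = V_SD ≥ V_SG − |V_tp|, so the device is in saturation.
KCL at the drain: ½ k_p (V_SG − |V_tp|)² = (V_DD − V_SG)/R.
Let x = V_SG − 1.21. Then 53.2 x² + x − 9.89 = 0, giving x = 0.422 V (positive root), so V_SG = 1.63 V.
I_D = (V_DD − V_SG)/R = (11.1 − 1.63) / 57.2 = 0.166 mA.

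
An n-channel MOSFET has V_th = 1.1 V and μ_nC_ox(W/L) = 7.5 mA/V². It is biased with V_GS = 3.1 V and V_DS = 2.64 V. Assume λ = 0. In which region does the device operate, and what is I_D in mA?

V_ov = V_GS − V_th = 3.1 − 1.1 = 2 V.
Since V_DS = 2.64 V ≥ V_ov = 2 V, the device is in saturation.
I_D = ½ k_n V_ov² = 0.5 × 7.5 × 2² = 15 mA.

Saturation; I_D = 15.0 mA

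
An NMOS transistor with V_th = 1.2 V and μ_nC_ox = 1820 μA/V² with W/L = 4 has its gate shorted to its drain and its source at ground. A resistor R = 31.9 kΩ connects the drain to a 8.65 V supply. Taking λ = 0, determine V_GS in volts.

V_GS = 1.45 V

With gate tied to drain, V_GS = V_DS ≥ V_GS − V_th, so the device is in saturation.
k_n = μ_nC_ox · (W/L) = 7.28 mA/V².
KCL at the drain: ½ k_n (V_GS − V_th)² = (V_DD − V_GS)/R.
Let x = V_GS − 1.2. Then 116 x² + x − 7.45 = 0, giving x = 0.249 V (positive root), so V_GS = 1.45 V.
I_D = (V_DD − V_GS)/R = (8.65 − 1.45) / 31.9 = 0.226 mA.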